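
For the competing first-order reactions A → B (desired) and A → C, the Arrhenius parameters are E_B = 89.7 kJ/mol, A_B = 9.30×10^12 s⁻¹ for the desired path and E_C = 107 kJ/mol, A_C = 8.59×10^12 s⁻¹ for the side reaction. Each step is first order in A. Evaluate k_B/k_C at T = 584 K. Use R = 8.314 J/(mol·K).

38.2

k_B/k_C = (A_B/A_C)·exp[−(E_B−E_C)/(RT)] = (A_B/A_C)·exp[(E_C−E_B)/(RT)].
(E_C−E_B)/(RT) = (107−89.7)×10³/(8.314×584) = 17300/4855 = 3.563.
k_B/k_C = (9.30×10^12/8.59×10^12)·exp(3.563) = 1.083 × 35.27 = 38.2.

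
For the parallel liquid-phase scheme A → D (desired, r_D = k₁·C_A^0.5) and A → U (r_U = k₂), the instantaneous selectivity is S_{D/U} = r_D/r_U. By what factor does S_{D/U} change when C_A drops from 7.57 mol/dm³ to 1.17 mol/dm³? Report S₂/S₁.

S_{D/U} = (k₁/k₂)·C_A^0.5, so S₂/S₁ = (C_{A,2}/C_{A,1})^0.5.
= (1.17/7.57)^0.5 = (0.1546)^0.5 = 0.393.

0.393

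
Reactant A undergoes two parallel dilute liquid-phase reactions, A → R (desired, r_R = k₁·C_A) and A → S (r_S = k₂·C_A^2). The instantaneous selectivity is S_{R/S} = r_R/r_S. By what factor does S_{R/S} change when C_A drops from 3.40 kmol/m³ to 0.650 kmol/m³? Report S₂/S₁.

S_{R/S} = (k₁/k₂)·C_A⁻¹, so S₂/S₁ = (C_{A,2}/C_{A,1})⁻¹.
= 3.40/0.650 = 5.23.
Selectivity toward R rises as C_A falls — low-concentration operation is favoured.

5.23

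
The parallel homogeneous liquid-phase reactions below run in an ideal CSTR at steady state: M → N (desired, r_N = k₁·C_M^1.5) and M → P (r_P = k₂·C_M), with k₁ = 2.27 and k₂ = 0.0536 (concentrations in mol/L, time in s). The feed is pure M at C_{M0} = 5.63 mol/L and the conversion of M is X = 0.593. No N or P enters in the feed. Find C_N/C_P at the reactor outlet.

Exit C_M = C_{M0}(1−X) = 5.63×0.407 = 2.291 mol/L.
In a CSTR the entire volume is at exit conditions, so r_N = 2.27×2.291^1.5 = 7.874 and r_P = 0.0536×2.291 = 0.1228.
Overall selectivity = C_N/C_P = r_Nτ/(r_Pτ) = r_N/r_P = 64.1.

64.1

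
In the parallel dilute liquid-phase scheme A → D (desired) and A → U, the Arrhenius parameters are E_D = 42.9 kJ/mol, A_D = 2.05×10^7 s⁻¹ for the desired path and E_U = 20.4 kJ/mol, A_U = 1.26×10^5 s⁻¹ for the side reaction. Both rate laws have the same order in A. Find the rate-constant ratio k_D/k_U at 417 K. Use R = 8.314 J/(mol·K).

0.247

With equal orders, S_{D/U} = k_D/k_U = (A_D/A_U)·exp[(E_U−E_D)/(RT)].
(E_U−E_D)/(RT) = (20.4−42.9)×10³/(8.314×417) = -22500/3467 = -6.490.
k_D/k_U = (2.05×10^7/1.26×10^5)·exp(-6.490) = 162.7 × 0.001519 = 0.247.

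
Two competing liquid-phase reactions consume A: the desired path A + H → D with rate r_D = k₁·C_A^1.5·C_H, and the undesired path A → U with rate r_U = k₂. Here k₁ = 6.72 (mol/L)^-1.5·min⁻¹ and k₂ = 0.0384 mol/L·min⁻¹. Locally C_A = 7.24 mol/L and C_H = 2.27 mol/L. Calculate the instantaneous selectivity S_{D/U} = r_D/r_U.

S_{D/U} = r_D/r_U = (k₁·C_A^1.5·C_H)/(k₂) = (k₁/k₂)·C_A^1.5·C_H.
= (6.72×7.240^1.5×2.270) / (0.0384) = 297.2/0.03840 = 7739.

7739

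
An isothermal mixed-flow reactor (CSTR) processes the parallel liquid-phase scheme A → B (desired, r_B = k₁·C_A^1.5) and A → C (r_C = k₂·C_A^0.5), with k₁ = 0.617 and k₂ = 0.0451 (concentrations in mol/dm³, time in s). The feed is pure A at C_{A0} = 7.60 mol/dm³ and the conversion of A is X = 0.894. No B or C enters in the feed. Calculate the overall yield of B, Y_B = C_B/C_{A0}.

Exit C_A = C_{A0}(1−X) = 7.60×0.106 = 0.8056 mol/dm³.
In a CSTR the entire volume is at exit conditions, so r_B = 0.617×0.8056^1.5 = 0.4461 and r_C = 0.0451×0.8056^0.5 = 0.04048.
Fraction of consumed A going to B: r_B/(r_B+r_C) = 0.9168.
C_B = 0.9168·C_{A0}·X = 0.9168×7.60×0.894 = 6.23 mol/dm³; Y_B = C_B/C_{A0} = 0.820.

0.820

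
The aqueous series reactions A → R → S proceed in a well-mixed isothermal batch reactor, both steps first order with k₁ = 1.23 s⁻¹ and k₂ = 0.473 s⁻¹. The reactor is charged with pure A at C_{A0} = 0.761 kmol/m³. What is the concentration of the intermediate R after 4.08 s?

For first-order series with pure A initially, C_R(t) = k₁C_{A0}/(k₂−k₁)·(e^(−k₁t) − e^(−k₂t)).
e^(−k₁t) = e^(−1.23×4.08) = e^(−5.018) = 0.006615; e^(−k₂t) = e^(−1.930) = 0.1452.
C_R = 1.23×0.761/(0.473−1.23) × (0.006615−0.1452) = (-1.236)×(-0.1386) = 0.1713 kmol/m³.

0.171 kmol/m³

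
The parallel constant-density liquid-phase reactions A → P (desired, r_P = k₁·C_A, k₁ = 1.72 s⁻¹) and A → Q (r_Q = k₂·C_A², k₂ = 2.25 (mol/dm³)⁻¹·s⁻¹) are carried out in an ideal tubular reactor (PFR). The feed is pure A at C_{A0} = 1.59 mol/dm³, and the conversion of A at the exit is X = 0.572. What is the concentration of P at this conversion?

0.373 mol/dm³

C_A = C_{A0}(1−X) = 0.6805 mol/dm³.
Along a PFR/batch, dC_P/dC_A = −r_P/(r_P+r_Q) = −k₁/(k₁+k₂·C_A).
Integrating from C_{A0} to C_A: C_P = (1.72/2.25)·ln[(1.72+2.25·1.59)/(1.72+2.25·0.681)] = 0.7644·ln(5.298/3.251) = 0.3732 mol/dm³.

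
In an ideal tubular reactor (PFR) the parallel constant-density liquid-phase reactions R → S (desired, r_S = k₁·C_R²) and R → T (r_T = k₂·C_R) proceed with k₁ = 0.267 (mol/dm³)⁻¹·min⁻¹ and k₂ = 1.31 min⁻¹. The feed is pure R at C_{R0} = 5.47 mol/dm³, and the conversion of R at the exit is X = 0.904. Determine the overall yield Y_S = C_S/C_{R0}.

C_R = C_{R0}(1−X) = 0.5251 mol/dm³.
Along a PFR/batch, dC_T/dC_R = −r_T/(r_S+r_T) = −k₂/(k₂+k₁·C_R).
Integrating from C_{R0} to C_R: C_T = (1.31/0.267)·ln[(1.31+0.267·5.47)/(1.31+0.267·0.525)] = 4.906·ln(2.770/1.450) = 3.176 mol/dm³.
Then C_S = (C_{R0}−C_R) − C_T = 4.945 − 3.176 = 1.769 mol/dm³.
Y_S = C_S/C_{R0} = 1.769/5.47 = 0.323.

0.323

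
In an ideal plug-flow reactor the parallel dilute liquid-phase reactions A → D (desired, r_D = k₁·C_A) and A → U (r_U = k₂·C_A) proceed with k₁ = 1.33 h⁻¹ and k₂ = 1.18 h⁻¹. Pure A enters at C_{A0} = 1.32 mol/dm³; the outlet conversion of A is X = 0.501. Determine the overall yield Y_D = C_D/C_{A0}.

0.265

C_A = C_{A0}(1−X) = 0.6587 mol/dm³.
Both paths are first order in A, so the instantaneous fraction to D is constant: dC_D/d(−C_A) = k₁/(k₁+k₂) = 0.5299.
C_D = 0.5299·(C_{A0}−C_A) = 0.5299×0.6613 = 0.350 mol/dm³.
Y_D = C_D/C_{A0} = 0.3504/1.32 = 0.265.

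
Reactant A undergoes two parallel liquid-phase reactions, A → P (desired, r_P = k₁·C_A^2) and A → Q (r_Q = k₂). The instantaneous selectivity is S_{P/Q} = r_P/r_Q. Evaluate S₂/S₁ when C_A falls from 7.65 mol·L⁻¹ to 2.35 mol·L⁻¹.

S_{P/Q} = (k₁/k₂)·C_A^2, so S₂/S₁ = (C_{A,2}/C_{A,1})^2.
= (2.35/7.65)^2 = (0.3072)^2 = 0.0944.
Selectivity toward P falls as C_A falls — high-concentration operation is favoured.

0.0944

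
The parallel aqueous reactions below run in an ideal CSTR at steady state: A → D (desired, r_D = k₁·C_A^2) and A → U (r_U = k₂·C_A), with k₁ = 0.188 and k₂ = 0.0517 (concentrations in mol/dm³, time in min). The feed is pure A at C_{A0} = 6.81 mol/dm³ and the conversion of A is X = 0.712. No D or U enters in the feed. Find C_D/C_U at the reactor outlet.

7.13

Exit C_A = C_{A0}(1−X) = 6.81×0.288 = 1.961 mol/dm³.
Rates in a CSTR are evaluated at the outlet concentration: r_D = 0.188×1.961^2 = 0.7232, r_U = 0.0517×1.961 = 0.1014.
Overall selectivity = C_D/C_U = r_Dτ/(r_Uτ) = r_D/r_U = 7.13.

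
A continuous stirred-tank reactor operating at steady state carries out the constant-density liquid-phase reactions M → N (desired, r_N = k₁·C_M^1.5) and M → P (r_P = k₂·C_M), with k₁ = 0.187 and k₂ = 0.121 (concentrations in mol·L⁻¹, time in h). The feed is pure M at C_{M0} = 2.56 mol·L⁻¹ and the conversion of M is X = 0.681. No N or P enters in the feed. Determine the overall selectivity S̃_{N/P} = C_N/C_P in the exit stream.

Exit C_M = C_{M0}(1−X) = 2.56×0.319 = 0.8166 mol·L⁻¹.
A CSTR operates uniformly at the exit composition, giving r_N = 0.1380 and r_P = 0.09881 (each k·C_M^n at C_M = 0.8166).
Overall selectivity = C_N/C_P = r_Nτ/(r_Pτ) = r_N/r_P = 1.40.

1.40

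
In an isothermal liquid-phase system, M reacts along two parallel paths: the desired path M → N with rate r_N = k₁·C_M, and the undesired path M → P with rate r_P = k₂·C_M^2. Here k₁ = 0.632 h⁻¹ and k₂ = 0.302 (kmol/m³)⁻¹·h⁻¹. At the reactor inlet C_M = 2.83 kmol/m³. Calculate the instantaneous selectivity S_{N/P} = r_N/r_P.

0.739

S_{N/P} = r_N/r_P = (k₁·C_M)/(k₂·C_M^2) = (k₁/k₂)·C_M⁻¹.
= (0.632×2.830) / (0.302×2.830^2) = 1.789/2.419 = 0.739.
The undesired path is higher order in M, so low C_M (CSTR or dilute feed) favours N.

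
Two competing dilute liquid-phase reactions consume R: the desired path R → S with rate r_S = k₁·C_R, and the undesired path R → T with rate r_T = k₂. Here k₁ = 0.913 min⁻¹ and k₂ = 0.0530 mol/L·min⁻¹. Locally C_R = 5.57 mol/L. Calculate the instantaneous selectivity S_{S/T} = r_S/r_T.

S_{S/T} = r_S/r_T = (k₁·C_R)/(k₂) = (k₁/k₂)·C_R.
= (0.913×5.570) / (0.0530) = 5.085/0.05300 = 96.0.
Since the desired path is higher order in R, keeping C_R high (PFR or concentrated feed) favours S.

96.0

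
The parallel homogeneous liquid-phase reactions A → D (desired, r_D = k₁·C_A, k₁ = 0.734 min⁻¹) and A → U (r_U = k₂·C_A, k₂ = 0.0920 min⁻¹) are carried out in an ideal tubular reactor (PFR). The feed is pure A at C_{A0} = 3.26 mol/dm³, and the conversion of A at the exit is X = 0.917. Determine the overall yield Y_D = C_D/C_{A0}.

C_A = C_{A0}(1−X) = 0.2706 mol/dm³.
Both paths are first order in A, so the instantaneous fraction to D is constant: dC_D/d(−C_A) = k₁/(k₁+k₂) = 0.8886.
C_D = 0.8886·(C_{A0}−C_A) = 0.8886×2.989 = 2.66 mol/dm³.
Y_D = C_D/C_{A0} = 2.656/3.26 = 0.815.

0.815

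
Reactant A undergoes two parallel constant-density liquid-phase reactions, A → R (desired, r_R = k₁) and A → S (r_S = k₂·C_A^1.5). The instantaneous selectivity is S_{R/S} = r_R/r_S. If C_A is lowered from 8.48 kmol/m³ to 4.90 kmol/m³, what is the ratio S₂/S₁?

2.28

S_{R/S} = (k₁/k₂)·C_A^-1.5, so S₂/S₁ = (C_{A,2}/C_{A,1})^-1.5.
= (4.90/8.48)^(-1.5) = (0.5778)^(-1.5) = 2.28.
Selectivity toward R rises as C_A falls — low-concentration operation is favoured.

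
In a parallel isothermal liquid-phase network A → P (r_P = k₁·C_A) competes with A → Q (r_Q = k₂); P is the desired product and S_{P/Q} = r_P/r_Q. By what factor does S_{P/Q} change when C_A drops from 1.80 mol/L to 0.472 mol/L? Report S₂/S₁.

S_{P/Q} = (k₁/k₂)·C_A, so S₂/S₁ = (C_{A,2}/C_{A,1}).
= 0.472/1.80 = 0.262.

0.262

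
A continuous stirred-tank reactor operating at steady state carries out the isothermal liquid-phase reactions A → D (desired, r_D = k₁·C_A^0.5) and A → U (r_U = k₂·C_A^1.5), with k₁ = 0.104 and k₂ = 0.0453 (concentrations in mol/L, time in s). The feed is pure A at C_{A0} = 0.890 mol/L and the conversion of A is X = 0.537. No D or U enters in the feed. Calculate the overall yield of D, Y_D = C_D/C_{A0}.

Exit C_A = C_{A0}(1−X) = 0.890×0.463 = 0.4121 mol/L.
A CSTR operates uniformly at the exit composition, giving r_D = 0.06676 and r_U = 0.01198 (each k·C_A^n at C_A = 0.4121).
Fraction of consumed A going to D: r_D/(r_D+r_U) = 0.8478.
C_D = 0.8478·C_{A0}·X = 0.8478×0.890×0.537 = 0.405 mol/L; Y_D = C_D/C_{A0} = 0.455.

0.455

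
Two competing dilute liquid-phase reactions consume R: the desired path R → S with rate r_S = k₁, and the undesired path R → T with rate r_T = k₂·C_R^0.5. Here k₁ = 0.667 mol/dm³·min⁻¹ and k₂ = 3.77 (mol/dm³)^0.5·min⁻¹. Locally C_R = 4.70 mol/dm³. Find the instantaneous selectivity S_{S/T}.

0.0816

S_{S/T} = r_S/r_T = (k₁)/(k₂·C_R^0.5) = (k₁/k₂)·C_R^-0.5.
= (0.667) / (3.77×4.700^0.5) = 0.6670/8.173 = 0.0816.
The undesired path is higher order in R, so low C_R (CSTR or dilute feed) favours S.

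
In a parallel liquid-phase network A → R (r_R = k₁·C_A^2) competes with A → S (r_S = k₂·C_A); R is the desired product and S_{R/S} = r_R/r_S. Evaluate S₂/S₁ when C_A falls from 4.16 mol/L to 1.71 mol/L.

S_{R/S} = (k₁/k₂)·C_A, so S₂/S₁ = (C_{A,2}/C_{A,1}).
= 1.71/4.16 = 0.411.
Selectivity toward R falls as C_A falls — high-concentration operation is favoured.

0.411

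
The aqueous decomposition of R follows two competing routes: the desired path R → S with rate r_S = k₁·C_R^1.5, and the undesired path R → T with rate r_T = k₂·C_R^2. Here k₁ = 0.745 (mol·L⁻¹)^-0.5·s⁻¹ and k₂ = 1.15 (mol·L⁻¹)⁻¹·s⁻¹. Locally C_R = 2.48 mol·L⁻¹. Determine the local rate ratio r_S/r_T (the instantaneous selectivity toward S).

S_{S/T} = r_S/r_T = (k₁·C_R^1.5)/(k₂·C_R^2) = (k₁/k₂)·C_R^-0.5.
= (0.745×2.480^1.5) / (1.15×2.480^2) = 2.910/7.073 = 0.411.
The undesired path is higher order in R, so low C_R (CSTR or dilute feed) favours S.

0.411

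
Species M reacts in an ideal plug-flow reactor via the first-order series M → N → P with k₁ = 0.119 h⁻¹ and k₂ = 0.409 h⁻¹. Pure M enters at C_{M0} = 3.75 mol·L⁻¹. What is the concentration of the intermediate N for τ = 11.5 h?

0.378 mol·L⁻¹

Solving the coupled first-order balances gives C_N(τ) = [k₁/(k₂−k₁)]·C_{M0}·(e^(−k₁τ) − e^(−k₂τ)).
e^(−k₁τ) = e^(−0.119×11.5) = e^(−1.369) = 0.2545; e^(−k₂τ) = e^(−4.704) = 0.009063.
C_N = 0.119×3.75/(0.409−0.119) × (0.2545−0.009063) = 1.539×0.2454 = 0.3777 mol·L⁻¹.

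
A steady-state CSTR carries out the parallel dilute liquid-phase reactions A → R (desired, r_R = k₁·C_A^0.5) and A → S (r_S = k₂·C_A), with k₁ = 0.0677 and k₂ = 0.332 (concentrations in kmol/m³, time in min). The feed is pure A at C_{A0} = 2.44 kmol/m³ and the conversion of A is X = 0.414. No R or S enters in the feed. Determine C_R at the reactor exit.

Exit C_A = C_{A0}(1−X) = 2.44×0.586 = 1.430 kmol/m³.
Rates in a CSTR are evaluated at the outlet concentration: r_R = 0.0677×1.430^0.5 = 0.08095, r_S = 0.332×1.430 = 0.4747.
Fraction of consumed A going to R: r_R/(r_R+r_S) = 0.1457.
C_R = 0.1457·C_{A0}·X = 0.1457×2.44×0.414 = 0.147 kmol/m³.

0.147 kmol/m³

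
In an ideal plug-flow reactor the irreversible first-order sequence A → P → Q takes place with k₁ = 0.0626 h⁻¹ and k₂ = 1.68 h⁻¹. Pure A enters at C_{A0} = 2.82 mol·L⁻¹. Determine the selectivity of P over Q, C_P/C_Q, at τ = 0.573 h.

1.78

Solving the coupled first-order balances gives C_P(τ) = [k₁/(k₂−k₁)]·C_{A0}·(e^(−k₁τ) − e^(−k₂τ)).
e^(−k₁τ) = e^(−0.0626×0.573) = e^(−0.03587) = 0.9648; e^(−k₂τ) = e^(−0.9626) = 0.3819.
C_P = 0.0626×2.82/(1.68−0.0626) × (0.9648−0.3819) = 0.1091×0.5829 = 0.06362 mol·L⁻¹.
C_A = C_{A0}e^(−k₁τ) = 2.721 mol·L⁻¹, so C_Q = C_{A0}−C_A−C_P = 0.03574 mol·L⁻¹; C_P/C_Q = 1.78.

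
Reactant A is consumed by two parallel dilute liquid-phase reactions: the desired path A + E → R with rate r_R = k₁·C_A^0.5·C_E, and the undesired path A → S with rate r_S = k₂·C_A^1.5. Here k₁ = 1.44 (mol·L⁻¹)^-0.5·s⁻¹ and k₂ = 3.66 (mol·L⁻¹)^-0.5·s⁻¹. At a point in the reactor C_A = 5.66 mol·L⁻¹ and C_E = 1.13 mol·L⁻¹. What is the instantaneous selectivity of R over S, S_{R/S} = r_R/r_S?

S_{R/S} = r_R/r_S = (k₁·C_A^0.5·C_E)/(k₂·C_A^1.5) = (k₁/k₂)·C_A⁻¹·C_E.
= (1.44×5.660^0.5×1.130) / (3.66×5.660^1.5) = 3.871/49.28 = 0.0785.

0.0785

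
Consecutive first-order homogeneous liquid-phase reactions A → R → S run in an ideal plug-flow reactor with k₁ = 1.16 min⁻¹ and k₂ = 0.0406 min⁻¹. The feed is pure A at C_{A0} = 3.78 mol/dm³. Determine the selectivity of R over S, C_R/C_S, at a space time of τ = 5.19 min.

Solving the coupled first-order balances gives C_R(τ) = [k₁/(k₂−k₁)]·C_{A0}·(e^(−k₁τ) − e^(−k₂τ)).
e^(−k₁τ) = e^(−1.16×5.19) = e^(−6.020) = 0.002429; e^(−k₂τ) = e^(−0.2107) = 0.8100.
C_R = 1.16×3.78/(0.0406−1.16) × (0.002429−0.8100) = (-3.917)×(-0.8076) = 3.163 mol/dm³.
C_A = C_{A0}e^(−k₁τ) = 0.009180 mol/dm³, so C_S = C_{A0}−C_A−C_R = 0.6075 mol/dm³; C_R/C_S = 5.21.

5.21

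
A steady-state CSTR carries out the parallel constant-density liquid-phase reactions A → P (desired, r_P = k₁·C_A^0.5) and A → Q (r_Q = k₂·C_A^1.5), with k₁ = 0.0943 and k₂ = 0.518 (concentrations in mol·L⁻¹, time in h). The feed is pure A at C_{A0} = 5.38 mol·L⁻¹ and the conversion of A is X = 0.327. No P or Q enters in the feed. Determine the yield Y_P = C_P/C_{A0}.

Exit C_A = C_{A0}(1−X) = 5.38×0.673 = 3.621 mol·L⁻¹.
Rates in a CSTR are evaluated at the outlet concentration: r_P = 0.0943×3.621^0.5 = 0.1794, r_Q = 0.518×3.621^1.5 = 3.569.
Fraction of consumed A going to P: r_P/(r_P+r_Q) = 0.04787.
C_P = 0.04787·C_{A0}·X = 0.04787×5.38×0.327 = 0.0842 mol·L⁻¹; Y_P = C_P/C_{A0} = 0.0157.

0.0157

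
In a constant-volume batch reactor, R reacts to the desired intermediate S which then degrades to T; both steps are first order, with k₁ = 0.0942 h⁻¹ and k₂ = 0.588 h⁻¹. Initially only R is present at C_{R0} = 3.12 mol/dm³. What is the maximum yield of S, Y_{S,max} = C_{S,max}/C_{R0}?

0.113

At the optimum, C_{S,max}/C_{R0} = (k₁/k₂)^[k₂/(k₂−k₁)].
= (0.0942/0.588)^(0.588/(0.588−0.0942)) = (0.1602)^(1.191) = 0.1130.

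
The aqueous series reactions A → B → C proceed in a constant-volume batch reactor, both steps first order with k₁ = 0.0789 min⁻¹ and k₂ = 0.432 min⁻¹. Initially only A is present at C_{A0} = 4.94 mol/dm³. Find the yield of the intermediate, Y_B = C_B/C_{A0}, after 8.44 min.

0.109

The intermediate concentration in a first-order A→B→C sequence is C_B = k₁C_{A0}(e^(−k₁t) − e^(−k₂t))/(k₂−k₁).
e^(−k₁t) = e^(−0.0789×8.44) = e^(−0.6659) = 0.5138; e^(−k₂t) = e^(−3.646) = 0.02609.
C_B = 0.0789×4.94/(0.432−0.0789) × (0.5138−0.02609) = 1.104×0.4877 = 0.5384 mol/dm³.
Y_B = C_B/C_{A0} = 0.5384/4.94 = 0.109.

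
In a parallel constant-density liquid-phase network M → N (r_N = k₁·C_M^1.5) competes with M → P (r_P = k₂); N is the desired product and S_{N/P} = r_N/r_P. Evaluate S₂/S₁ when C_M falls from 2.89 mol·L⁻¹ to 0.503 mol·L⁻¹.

S_{N/P} = (k₁/k₂)·C_M^1.5, so S₂/S₁ = (C_{M,2}/C_{M,1})^1.5.
= (0.503/2.89)^1.5 = (0.1740)^1.5 = 0.0726.
Selectivity toward N falls as C_M falls — high-concentration operation is favoured.

0.0726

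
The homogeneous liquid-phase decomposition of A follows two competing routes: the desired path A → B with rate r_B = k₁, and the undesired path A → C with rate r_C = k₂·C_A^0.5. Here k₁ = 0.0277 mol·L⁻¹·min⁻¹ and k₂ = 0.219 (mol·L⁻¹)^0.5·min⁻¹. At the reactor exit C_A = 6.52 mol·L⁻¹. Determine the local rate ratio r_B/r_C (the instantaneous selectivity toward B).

S_{B/C} = r_B/r_C = (k₁)/(k₂·C_A^0.5) = (k₁/k₂)·C_A^-0.5.
= (0.0277) / (0.219×6.520^0.5) = 0.02770/0.5592 = 0.0495.

0.0495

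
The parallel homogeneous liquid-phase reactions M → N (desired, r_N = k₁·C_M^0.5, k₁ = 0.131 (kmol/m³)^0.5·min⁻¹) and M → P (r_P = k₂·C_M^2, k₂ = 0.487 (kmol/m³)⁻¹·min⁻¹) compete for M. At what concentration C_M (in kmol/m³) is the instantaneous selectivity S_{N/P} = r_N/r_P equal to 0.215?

1.16 kmol/m³

S_{N/P} = (k₁/k₂)·C_M^-1.5 ⇒ C_M = (S·k₂/k₁)^(1/(-1.5)).
= (0.215×0.487/0.131)^(-0.6667) = (0.7993)^(-0.6667) = 1.16 kmol/m³.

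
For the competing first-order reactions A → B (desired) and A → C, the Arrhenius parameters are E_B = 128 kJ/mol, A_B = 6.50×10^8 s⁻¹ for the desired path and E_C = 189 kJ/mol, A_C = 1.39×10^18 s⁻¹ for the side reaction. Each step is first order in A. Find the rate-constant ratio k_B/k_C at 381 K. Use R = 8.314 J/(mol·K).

k_B/k_C = (A_B/A_C)·exp[−(E_B−E_C)/(RT)] = (A_B/A_C)·exp[(E_C−E_B)/(RT)].
(E_C−E_B)/(RT) = (189−128)×10³/(8.314×381) = 61000/3168 = 19.26.
k_B/k_C = (6.50×10^8/1.39×10^18)·exp(19.26) = 4.676×10^-10 × 2.308×10^8 = 0.108.

0.108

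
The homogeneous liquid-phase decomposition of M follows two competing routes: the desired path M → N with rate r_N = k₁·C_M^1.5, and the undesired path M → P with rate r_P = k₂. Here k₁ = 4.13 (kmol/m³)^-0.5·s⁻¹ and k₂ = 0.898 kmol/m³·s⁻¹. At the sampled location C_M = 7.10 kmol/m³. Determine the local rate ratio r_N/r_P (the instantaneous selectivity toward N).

87.0

S_{N/P} = r_N/r_P = (k₁·C_M^1.5)/(k₂) = (k₁/k₂)·C_M^1.5.
= (4.13×7.100^1.5) / (0.898) = 78.13/0.8980 = 87.0.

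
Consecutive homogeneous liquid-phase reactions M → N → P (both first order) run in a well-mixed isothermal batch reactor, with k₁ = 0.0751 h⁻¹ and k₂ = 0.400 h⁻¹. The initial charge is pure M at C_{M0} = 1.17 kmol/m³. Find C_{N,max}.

0.149 kmol/m³

For a first-order series the maximum intermediate yield is C_{N,max}/C_{M0} = (k₁/k₂)^[k₂/(k₂−k₁)].
= (0.0751/0.400)^(0.400/(0.400−0.0751)) = (0.1878)^(1.231) = 0.1275.
C_{N,max} = 0.1275×1.17 = 0.149 kmol/m³.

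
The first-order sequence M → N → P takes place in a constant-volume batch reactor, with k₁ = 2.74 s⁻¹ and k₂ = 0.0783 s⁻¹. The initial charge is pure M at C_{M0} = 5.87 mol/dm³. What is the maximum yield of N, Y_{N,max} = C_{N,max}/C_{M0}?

0.901

At the optimum, C_{N,max}/C_{M0} = (k₁/k₂)^[k₂/(k₂−k₁)].
= (2.74/0.0783)^(0.0783/(0.0783−2.74)) = (34.99)^(-0.02942) = 0.9007.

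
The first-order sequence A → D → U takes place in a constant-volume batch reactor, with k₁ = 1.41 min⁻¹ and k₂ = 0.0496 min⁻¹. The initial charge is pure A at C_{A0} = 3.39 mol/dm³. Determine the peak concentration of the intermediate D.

For a first-order series the maximum intermediate yield is C_{D,max}/C_{A0} = (k₁/k₂)^[k₂/(k₂−k₁)].
= (1.41/0.0496)^(0.0496/(0.0496−1.41)) = (28.43)^(-0.03646) = 0.8851.
C_{D,max} = 0.8851×3.39 = 3.00 mol/dm³.

3.00 mol/dm³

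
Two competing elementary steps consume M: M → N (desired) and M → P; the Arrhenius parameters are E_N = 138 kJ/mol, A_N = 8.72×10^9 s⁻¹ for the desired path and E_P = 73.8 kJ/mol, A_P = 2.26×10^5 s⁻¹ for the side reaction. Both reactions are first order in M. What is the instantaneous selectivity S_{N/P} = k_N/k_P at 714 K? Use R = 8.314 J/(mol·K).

0.775

With equal orders, S_{N/P} = k_N/k_P = (A_N/A_P)·exp[(E_P−E_N)/(RT)].
(E_P−E_N)/(RT) = (73.8−138)×10³/(8.314×714) = -64200/5936 = -10.82.
k_N/k_P = (8.72×10^9/2.26×10^5)·exp(-10.82) = 38584 × 2.010×10^-5 = 0.775.
Since E_N > E_P, raising the temperature improves selectivity toward N.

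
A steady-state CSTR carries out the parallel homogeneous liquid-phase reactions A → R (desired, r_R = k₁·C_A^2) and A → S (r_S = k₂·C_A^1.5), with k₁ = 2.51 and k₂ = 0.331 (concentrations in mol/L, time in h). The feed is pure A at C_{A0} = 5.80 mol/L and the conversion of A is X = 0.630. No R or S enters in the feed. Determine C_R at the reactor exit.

3.35 mol/L

Exit C_A = C_{A0}(1−X) = 5.80×0.370 = 2.146 mol/L.
A CSTR operates uniformly at the exit composition, giving r_R = 11.56 and r_S = 1.041 (each k·C_A^n at C_A = 2.146).
Fraction of consumed A going to R: r_R/(r_R+r_S) = 0.9174.
C_R = 0.9174·C_{A0}·X = 0.9174×5.80×0.630 = 3.35 mol/L.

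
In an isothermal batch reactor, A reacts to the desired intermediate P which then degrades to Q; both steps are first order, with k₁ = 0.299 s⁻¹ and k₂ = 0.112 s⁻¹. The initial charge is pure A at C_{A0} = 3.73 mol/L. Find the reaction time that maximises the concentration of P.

5.25 s

For first-order series the maximum of C_P occurs at t_opt = ln(k₂/k₁)/(k₂−k₁).
= ln(0.112/0.299)/(0.112−0.299) = ln(0.3746)/-0.1870 = -0.9819/-0.1870 = 5.25 s.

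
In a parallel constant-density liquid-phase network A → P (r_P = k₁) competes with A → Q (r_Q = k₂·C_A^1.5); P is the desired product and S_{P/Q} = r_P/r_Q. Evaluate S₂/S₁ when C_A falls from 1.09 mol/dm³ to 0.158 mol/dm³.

18.1

S_{P/Q} = (k₁/k₂)·C_A^-1.5, so S₂/S₁ = (C_{A,2}/C_{A,1})^-1.5.
= (0.158/1.09)^(-1.5) = (0.1450)^(-1.5) = 18.1.
Selectivity toward P rises as C_A falls — low-concentration operation is favoured.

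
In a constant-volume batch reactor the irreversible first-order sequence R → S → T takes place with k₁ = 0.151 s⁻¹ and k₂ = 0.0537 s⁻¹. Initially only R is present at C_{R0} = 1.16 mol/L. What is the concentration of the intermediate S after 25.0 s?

0.429 mol/L

Solving the coupled first-order balances gives C_S(t) = [k₁/(k₂−k₁)]·C_{R0}·(e^(−k₁t) − e^(−k₂t)).
e^(−k₁t) = e^(−0.151×25.0) = e^(−3.775) = 0.02294; e^(−k₂t) = e^(−1.343) = 0.2612.
C_S = 0.151×1.16/(0.0537−0.151) × (0.02294−0.2612) = (-1.800)×(-0.2383) = 0.4289 mol/L.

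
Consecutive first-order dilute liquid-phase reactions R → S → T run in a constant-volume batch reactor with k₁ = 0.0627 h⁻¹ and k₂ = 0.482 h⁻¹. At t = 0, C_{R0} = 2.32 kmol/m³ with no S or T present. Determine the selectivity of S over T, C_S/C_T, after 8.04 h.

0.283

The intermediate concentration in a first-order A→B→C sequence is C_S = k₁C_{R0}(e^(−k₁t) − e^(−k₂t))/(k₂−k₁).
e^(−k₁t) = e^(−0.0627×8.04) = e^(−0.5041) = 0.6040; e^(−k₂t) = e^(−3.875) = 0.02075.
C_S = 0.0627×2.32/(0.482−0.0627) × (0.6040−0.02075) = 0.3469×0.5833 = 0.2024 kmol/m³.
C_R = C_{R0}e^(−k₁t) = 1.401 kmol/m³, so C_T = C_{R0}−C_R−C_S = 0.7163 kmol/m³; C_S/C_T = 0.283.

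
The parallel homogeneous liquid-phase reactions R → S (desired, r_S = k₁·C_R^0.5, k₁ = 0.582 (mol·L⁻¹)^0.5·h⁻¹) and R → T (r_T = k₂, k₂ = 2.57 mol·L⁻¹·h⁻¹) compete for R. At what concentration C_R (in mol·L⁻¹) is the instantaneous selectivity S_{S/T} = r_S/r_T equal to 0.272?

S_{S/T} = (k₁/k₂)·C_R^0.5 ⇒ C_R = (S·k₂/k₁)^(2).
= (0.272×2.57/0.582)^(2) = (1.201)^(2) = 1.44 mol·L⁻¹.

1.44 mol·L⁻¹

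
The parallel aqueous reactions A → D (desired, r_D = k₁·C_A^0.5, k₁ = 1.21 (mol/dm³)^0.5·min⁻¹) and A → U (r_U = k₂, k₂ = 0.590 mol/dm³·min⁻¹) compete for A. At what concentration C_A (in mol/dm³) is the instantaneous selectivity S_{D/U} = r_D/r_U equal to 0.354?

S_{D/U} = (k₁/k₂)·C_A^0.5 ⇒ C_A = (S·k₂/k₁)^(2).
= (0.354×0.590/1.21)^(2) = (0.1726)^(2) = 0.0298 mol/dm³.

0.0298 mol/dm³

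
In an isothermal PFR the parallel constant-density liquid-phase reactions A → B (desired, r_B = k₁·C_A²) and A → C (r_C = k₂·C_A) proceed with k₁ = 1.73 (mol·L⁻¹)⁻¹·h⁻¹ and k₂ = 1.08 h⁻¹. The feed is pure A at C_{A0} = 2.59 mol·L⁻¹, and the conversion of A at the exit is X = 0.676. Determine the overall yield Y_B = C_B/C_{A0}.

C_A = C_{A0}(1−X) = 0.8392 mol·L⁻¹.
Along a PFR/batch, dC_C/dC_A = −r_C/(r_B+r_C) = −k₂/(k₂+k₁·C_A).
Integrating from C_{A0} to C_A: C_C = (1.08/1.73)·ln[(1.08+1.73·2.59)/(1.08+1.73·0.839)] = 0.6243·ln(5.561/2.532) = 0.4912 mol·L⁻¹.
Then C_B = (C_{A0}−C_A) − C_C = 1.751 − 0.4912 = 1.260 mol·L⁻¹.
Y_B = C_B/C_{A0} = 1.260/2.59 = 0.486.

0.486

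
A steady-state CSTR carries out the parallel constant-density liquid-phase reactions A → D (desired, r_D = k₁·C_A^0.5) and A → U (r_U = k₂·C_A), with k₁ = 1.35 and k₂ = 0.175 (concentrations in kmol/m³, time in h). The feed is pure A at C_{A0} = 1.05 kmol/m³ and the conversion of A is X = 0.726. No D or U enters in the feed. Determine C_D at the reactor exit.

Exit C_A = C_{A0}(1−X) = 1.05×0.274 = 0.2877 kmol/m³.
In a CSTR the entire volume is at exit conditions, so r_D = 1.35×0.2877^0.5 = 0.7241 and r_U = 0.175×0.2877 = 0.05035.
Fraction of consumed A going to D: r_D/(r_D+r_U) = 0.9350.
C_D = 0.9350·C_{A0}·X = 0.9350×1.05×0.726 = 0.713 kmol/m³.

0.713 kmol/m³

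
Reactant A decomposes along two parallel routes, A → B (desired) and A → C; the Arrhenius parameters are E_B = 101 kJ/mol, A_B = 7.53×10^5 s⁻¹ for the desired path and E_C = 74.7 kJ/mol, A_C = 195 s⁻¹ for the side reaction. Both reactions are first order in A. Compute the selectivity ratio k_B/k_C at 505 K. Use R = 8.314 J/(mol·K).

k_B/k_C = (A_B/A_C)·exp[−(E_B−E_C)/(RT)] = (A_B/A_C)·exp[(E_C−E_B)/(RT)].
(E_C−E_B)/(RT) = (74.7−101)×10³/(8.314×505) = -26300/4199 = -6.264.
k_B/k_C = (7.53×10^5/195)·exp(-6.264) = 3862 × 0.001904 = 7.35.

7.35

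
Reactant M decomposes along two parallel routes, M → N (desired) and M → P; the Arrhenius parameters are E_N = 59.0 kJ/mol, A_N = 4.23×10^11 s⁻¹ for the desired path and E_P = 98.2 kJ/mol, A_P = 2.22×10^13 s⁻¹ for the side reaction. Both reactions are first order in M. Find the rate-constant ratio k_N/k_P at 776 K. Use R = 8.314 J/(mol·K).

With equal orders, S_{N/P} = k_N/k_P = (A_N/A_P)·exp[(E_P−E_N)/(RT)].
(E_P−E_N)/(RT) = (98.2−59.0)×10³/(8.314×776) = 39200/6452 = 6.076.
k_N/k_P = (4.23×10^11/2.22×10^13)·exp(6.076) = 0.01905 × 435.3 = 8.29.
Since E_N < E_P, lowering the temperature improves selectivity toward N.

8.29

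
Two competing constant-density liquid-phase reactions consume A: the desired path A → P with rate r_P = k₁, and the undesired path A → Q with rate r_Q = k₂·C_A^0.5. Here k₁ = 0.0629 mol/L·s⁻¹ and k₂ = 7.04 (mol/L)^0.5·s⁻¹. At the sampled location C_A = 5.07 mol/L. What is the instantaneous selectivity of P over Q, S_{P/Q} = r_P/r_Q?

S_{P/Q} = r_P/r_Q = (k₁)/(k₂·C_A^0.5) = (k₁/k₂)·C_A^-0.5.
= (0.0629) / (7.04×5.070^0.5) = 0.06290/15.85 = 0.00397.
The undesired path is higher order in A, so low C_A (CSTR or dilute feed) favours P.

0.00397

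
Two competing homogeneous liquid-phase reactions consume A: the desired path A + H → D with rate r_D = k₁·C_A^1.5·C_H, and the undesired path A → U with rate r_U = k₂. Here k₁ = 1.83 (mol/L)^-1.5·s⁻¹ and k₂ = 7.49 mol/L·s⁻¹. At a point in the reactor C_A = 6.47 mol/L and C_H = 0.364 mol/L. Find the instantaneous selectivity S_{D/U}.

1.46

S_{D/U} = r_D/r_U = (k₁·C_A^1.5·C_H)/(k₂) = (k₁/k₂)·C_A^1.5·C_H.
= (1.83×6.470^1.5×0.3640) / (7.49) = 10.96/7.490 = 1.46.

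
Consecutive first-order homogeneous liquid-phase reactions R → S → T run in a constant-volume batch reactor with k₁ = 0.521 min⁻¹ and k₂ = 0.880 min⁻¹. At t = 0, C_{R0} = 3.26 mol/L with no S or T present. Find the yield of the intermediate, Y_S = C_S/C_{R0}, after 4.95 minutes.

The intermediate concentration in a first-order A→B→C sequence is C_S = k₁C_{R0}(e^(−k₁t) − e^(−k₂t))/(k₂−k₁).
e^(−k₁t) = e^(−0.521×4.95) = e^(−2.579) = 0.07585; e^(−k₂t) = e^(−4.356) = 0.01283.
C_S = 0.521×3.26/(0.880−0.521) × (0.07585−0.01283) = 4.731×0.06302 = 0.2982 mol/L.
Y_S = C_S/C_{R0} = 0.2982/3.26 = 0.0915.

0.0915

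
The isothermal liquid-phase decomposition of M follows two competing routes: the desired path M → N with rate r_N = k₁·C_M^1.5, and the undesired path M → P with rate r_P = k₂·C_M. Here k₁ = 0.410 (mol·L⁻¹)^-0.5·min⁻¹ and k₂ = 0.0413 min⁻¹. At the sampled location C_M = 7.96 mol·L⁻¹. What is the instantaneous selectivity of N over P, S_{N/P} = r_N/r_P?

28.0

S_{N/P} = r_N/r_P = (k₁·C_M^1.5)/(k₂·C_M) = (k₁/k₂)·C_M^0.5.
= (0.410×7.960^1.5) / (0.0413×7.960) = 9.208/0.3287 = 28.0.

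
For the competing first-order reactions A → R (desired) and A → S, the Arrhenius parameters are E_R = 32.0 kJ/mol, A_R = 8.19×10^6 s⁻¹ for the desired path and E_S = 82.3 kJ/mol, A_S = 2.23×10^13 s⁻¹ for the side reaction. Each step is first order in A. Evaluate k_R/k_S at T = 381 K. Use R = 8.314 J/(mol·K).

Since both paths have the same order in A, the concentration cancels and S_{R/S} = k_R/k_S = (A_R/A_S)·exp[(E_S−E_R)/(RT)].
(E_S−E_R)/(RT) = (82.3−32.0)×10³/(8.314×381) = 50300/3168 = 15.88.
k_R/k_S = (8.19×10^6/2.23×10^13)·exp(15.88) = 3.673×10^-7 × 7.876×10^6 = 2.89.

2.89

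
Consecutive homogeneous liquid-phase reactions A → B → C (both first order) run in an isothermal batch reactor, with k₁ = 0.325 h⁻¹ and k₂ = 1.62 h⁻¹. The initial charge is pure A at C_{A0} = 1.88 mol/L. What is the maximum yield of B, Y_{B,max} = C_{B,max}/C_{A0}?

0.134

At the optimum, C_{B,max}/C_{A0} = (k₁/k₂)^[k₂/(k₂−k₁)].
= (0.325/1.62)^(1.62/(1.62−0.325)) = (0.2006)^(1.251) = 0.1341.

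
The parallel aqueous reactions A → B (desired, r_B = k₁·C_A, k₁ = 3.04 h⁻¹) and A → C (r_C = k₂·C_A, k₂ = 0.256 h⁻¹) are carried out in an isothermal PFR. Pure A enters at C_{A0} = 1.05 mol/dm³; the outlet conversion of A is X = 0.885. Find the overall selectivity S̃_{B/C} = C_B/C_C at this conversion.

11.9

C_A = C_{A0}(1−X) = 0.1207 mol/dm³.
Both paths are first order in A, so the instantaneous fraction to B is constant: dC_B/d(−C_A) = k₁/(k₁+k₂) = 0.9223.
C_B = 0.9223·(C_{A0}−C_A) = 0.9223×0.9293 = 0.857 mol/dm³.
C_C = (C_{A0}−C_A)−C_B = 0.07217 mol/dm³; S̃_{B/C} = 0.8571/0.07217 = 11.9.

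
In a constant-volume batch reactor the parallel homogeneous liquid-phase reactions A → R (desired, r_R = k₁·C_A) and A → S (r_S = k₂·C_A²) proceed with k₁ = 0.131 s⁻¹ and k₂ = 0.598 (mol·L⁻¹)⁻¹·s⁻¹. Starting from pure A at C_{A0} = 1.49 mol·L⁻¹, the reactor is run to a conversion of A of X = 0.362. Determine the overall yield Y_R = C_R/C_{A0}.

C_A = C_{A0}(1−X) = 0.9506 mol·L⁻¹.
Along a PFR/batch, dC_R/dC_A = −r_R/(r_R+r_S) = −k₁/(k₁+k₂·C_A).
Integrating from C_{A0} to C_A: C_R = (0.131/0.598)·ln[(0.131+0.598·1.49)/(0.131+0.598·0.951)] = 0.2191·ln(1.022/0.6995) = 0.08307 mol·L⁻¹.
Y_R = C_R/C_{A0} = 0.08307/1.49 = 0.0558.

0.0558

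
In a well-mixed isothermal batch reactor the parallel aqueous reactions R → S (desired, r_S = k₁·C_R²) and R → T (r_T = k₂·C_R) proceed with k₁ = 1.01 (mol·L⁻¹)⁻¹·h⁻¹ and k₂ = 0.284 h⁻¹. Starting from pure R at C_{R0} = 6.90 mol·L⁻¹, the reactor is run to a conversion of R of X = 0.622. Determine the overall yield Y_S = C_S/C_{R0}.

0.585

C_R = C_{R0}(1−X) = 2.608 mol·L⁻¹.
Along a PFR/batch, dC_T/dC_R = −r_T/(r_S+r_T) = −k₂/(k₂+k₁·C_R).
Integrating from C_{R0} to C_R: C_T = (0.284/1.01)·ln[(0.284+1.01·6.90)/(0.284+1.01·2.61)] = 0.2812·ln(7.253/2.918) = 0.2560 mol·L⁻¹.
Then C_S = (C_{R0}−C_R) − C_T = 4.292 − 0.2560 = 4.036 mol·L⁻¹.
Y_S = C_S/C_{R0} = 4.036/6.90 = 0.585.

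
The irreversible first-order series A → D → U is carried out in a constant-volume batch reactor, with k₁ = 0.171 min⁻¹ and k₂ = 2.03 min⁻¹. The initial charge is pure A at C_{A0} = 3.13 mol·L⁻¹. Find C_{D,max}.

At the optimum, C_{D,max}/C_{A0} = (k₁/k₂)^[k₂/(k₂−k₁)].
= (0.171/2.03)^(2.03/(2.03−0.171)) = (0.08424)^(1.092) = 0.06709.
C_{D,max} = 0.06709×3.13 = 0.210 mol·L⁻¹.

0.210 mol·L⁻¹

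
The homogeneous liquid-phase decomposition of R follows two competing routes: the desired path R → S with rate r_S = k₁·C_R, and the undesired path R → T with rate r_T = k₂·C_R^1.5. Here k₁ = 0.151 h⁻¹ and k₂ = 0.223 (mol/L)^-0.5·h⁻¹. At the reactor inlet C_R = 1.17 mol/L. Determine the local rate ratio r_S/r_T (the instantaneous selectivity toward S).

S_{S/T} = r_S/r_T = (k₁·C_R)/(k₂·C_R^1.5) = (k₁/k₂)·C_R^-0.5.
= (0.151×1.170) / (0.223×1.170^1.5) = 0.1767/0.2822 = 0.626.
The undesired path is higher order in R, so low C_R (CSTR or dilute feed) favours S.

0.626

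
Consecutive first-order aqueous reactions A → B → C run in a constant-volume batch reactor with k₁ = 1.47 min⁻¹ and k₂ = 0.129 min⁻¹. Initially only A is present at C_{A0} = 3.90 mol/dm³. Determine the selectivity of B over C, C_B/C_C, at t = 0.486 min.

28.2

Solving the coupled first-order balances gives C_B(t) = [k₁/(k₂−k₁)]·C_{A0}·(e^(−k₁t) − e^(−k₂t)).
e^(−k₁t) = e^(−1.47×0.486) = e^(−0.7144) = 0.4895; e^(−k₂t) = e^(−0.06269) = 0.9392.
C_B = 1.47×3.90/(0.129−1.47) × (0.4895−0.9392) = (-4.275)×(-0.4498) = 1.923 mol/dm³.
C_A = C_{A0}e^(−k₁t) = 1.909 mol/dm³, so C_C = C_{A0}−C_A−C_B = 0.06827 mol/dm³; C_B/C_C = 28.2.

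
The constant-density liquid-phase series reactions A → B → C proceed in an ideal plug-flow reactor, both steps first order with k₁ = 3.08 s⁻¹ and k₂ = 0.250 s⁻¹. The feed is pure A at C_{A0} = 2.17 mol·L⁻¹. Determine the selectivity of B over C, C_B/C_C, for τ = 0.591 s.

Solving the coupled first-order balances gives C_B(τ) = [k₁/(k₂−k₁)]·C_{A0}·(e^(−k₁τ) − e^(−k₂τ)).
e^(−k₁τ) = e^(−3.08×0.591) = e^(−1.820) = 0.1620; e^(−k₂τ) = e^(−0.1477) = 0.8626.
C_B = 3.08×2.17/(0.250−3.08) × (0.1620−0.8626) = (-2.362)×(-0.7007) = 1.655 mol·L⁻¹.
C_A = C_{A0}e^(−k₁τ) = 0.3515 mol·L⁻¹, so C_C = C_{A0}−C_A−C_B = 0.1637 mol·L⁻¹; C_B/C_C = 10.1.

10.1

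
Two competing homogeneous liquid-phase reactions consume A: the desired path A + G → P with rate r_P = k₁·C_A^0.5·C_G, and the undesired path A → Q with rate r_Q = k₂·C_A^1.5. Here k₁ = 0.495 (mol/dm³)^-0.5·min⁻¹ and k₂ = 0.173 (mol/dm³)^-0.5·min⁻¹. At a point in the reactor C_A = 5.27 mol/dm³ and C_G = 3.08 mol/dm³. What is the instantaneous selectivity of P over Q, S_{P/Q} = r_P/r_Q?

S_{P/Q} = r_P/r_Q = (k₁·C_A^0.5·C_G)/(k₂·C_A^1.5) = (k₁/k₂)·C_A⁻¹·C_G.
= (0.495×5.270^0.5×3.080) / (0.173×5.270^1.5) = 3.500/2.093 = 1.67.

1.67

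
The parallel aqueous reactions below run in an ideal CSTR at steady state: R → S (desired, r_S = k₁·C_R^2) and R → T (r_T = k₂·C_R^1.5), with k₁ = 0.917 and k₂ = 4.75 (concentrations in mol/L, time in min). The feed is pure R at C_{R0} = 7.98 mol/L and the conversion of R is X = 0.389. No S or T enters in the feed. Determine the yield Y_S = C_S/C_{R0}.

Exit C_R = C_{R0}(1−X) = 7.98×0.611 = 4.876 mol/L.
In a CSTR the entire volume is at exit conditions, so r_S = 0.917×4.876^2 = 21.80 and r_T = 4.75×4.876^1.5 = 51.14.
Fraction of consumed R going to S: r_S/(r_S+r_T) = 0.2989.
C_S = 0.2989·C_{R0}·X = 0.2989×7.98×0.389 = 0.928 mol/L; Y_S = C_S/C_{R0} = 0.116.

0.116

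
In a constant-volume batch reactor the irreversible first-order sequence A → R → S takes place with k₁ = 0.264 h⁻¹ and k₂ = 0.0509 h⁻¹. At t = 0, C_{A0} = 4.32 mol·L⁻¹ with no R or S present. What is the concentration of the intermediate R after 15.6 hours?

Solving the coupled first-order balances gives C_R(t) = [k₁/(k₂−k₁)]·C_{A0}·(e^(−k₁t) − e^(−k₂t)).
e^(−k₁t) = e^(−0.264×15.6) = e^(−4.118) = 0.01627; e^(−k₂t) = e^(−0.7940) = 0.4520.
C_R = 0.264×4.32/(0.0509−0.264) × (0.01627−0.4520) = (-5.352)×(-0.4357) = 2.332 mol·L⁻¹.

2.33 mol·L⁻¹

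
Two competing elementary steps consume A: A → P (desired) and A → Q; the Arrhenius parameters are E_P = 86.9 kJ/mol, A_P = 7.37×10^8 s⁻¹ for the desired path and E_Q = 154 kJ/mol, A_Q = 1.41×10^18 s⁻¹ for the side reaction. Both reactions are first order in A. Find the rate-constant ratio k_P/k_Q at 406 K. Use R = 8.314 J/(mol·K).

0.225

With equal orders, S_{P/Q} = k_P/k_Q = (A_P/A_Q)·exp[(E_Q−E_P)/(RT)].
(E_Q−E_P)/(RT) = (154−86.9)×10³/(8.314×406) = 67100/3375 = 19.88.
k_P/k_Q = (7.37×10^8/1.41×10^18)·exp(19.88) = 5.227×10^-10 × 4.297×10^8 = 0.225.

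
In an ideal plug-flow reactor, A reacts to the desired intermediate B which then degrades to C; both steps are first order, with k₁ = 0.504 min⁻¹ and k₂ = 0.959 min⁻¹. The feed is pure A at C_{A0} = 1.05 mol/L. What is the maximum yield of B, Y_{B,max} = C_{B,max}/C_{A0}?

0.258

Evaluating C_B at τ_opt = ln(k₂/k₁)/(k₂−k₁) gives C_{B,max}/C_{A0} = (k₁/k₂)^[k₂/(k₂−k₁)].
= (0.504/0.959)^(0.959/(0.959−0.504)) = (0.5255)^(2.108) = 0.2577.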